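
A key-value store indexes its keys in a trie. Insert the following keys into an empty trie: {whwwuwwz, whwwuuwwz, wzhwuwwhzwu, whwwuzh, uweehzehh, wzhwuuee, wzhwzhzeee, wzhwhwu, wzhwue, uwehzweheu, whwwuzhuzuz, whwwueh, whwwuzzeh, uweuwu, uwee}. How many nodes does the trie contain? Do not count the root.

65

Count nodes per top-level branch (shared prefixes stored once):
  'u'-branch (uwee, uweehzehh, uwehzweheu, uweuwu): 19 nodes
  'w'-branch (whwwueh, whwwuuwwz, whwwuwwz, whwwuzh, whwwuzhuzuz, whwwuzzeh, wzhwhwu, wzhwue, wzhwuuee, wzhwuwwhzwu, wzhwzhzeee): 46 nodes
Sum: 65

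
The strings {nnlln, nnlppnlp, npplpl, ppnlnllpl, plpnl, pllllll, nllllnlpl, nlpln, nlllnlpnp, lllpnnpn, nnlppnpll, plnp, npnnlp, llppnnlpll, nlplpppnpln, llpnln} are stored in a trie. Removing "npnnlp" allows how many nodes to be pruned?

Walk "npnnlp" from the leaf back toward the root, removing each node that no remaining word uses.
The suffix "nnlp" (4 nodes) is used only by "npnnlp"; the node for "np" still has the child "p", so pruning stops there.
Nodes removed: 4

4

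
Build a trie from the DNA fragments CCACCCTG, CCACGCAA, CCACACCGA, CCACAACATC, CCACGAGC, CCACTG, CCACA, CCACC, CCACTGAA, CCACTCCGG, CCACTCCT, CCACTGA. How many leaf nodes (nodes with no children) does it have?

8

Leaves are exactly the stored words that no other stored word extends.
Those words: "CCACAACATC", "CCACACCGA", "CCACCCTG", "CCACGAGC", "CCACGCAA", "CCACTCCGG", "CCACTCCT", "CCACTGAA"
Leaf count: 8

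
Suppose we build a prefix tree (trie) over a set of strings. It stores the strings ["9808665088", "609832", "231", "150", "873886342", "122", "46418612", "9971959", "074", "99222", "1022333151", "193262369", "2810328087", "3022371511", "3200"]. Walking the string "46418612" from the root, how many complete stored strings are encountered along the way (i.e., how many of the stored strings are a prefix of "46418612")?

Walk "46418612" from the root; an end-of-word marker is hit whenever a stored word is a prefix of "46418612".
Prefixes of the query that are stored words: "46418612"
Count: 1

1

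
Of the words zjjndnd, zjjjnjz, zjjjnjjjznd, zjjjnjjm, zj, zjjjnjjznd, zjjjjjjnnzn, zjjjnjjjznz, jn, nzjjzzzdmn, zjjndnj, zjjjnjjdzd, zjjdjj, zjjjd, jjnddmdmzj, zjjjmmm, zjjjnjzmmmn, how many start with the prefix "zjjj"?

Traverse to the node for "zjjj", then collect every word in that subtree.
Matches: "zjjjd", "zjjjjjjnnzn", "zjjjmmm", "zjjjnjjdzd", "zjjjnjjjznd", "zjjjnjjjznz", "zjjjnjjm", "zjjjnjjznd", "zjjjnjz", "zjjjnjzmmmn"
Count: 10

10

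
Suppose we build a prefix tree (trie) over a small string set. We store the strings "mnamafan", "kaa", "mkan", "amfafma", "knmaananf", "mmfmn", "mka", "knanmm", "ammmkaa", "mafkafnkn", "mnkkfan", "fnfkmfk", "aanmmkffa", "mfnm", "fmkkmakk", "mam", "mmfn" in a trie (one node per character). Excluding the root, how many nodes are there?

82

For each word, the new-node count is its length minus the longest prefix already in the trie:
  "mnamafan" → 8 new (m, n, a, m, a, f, a, n)
  "kaa" → 3 new (k, a, a)
  "mkan" → prefix "m" already present; 3 new (k, a, n)
  "amfafma" → 7 new (a, m, f, a, f, m, a)
  "knmaananf" → prefix "k" already present; 8 new (n, m, a, a, n, a, n, f)
  "mmfmn" → prefix "m" already present; 4 new (m, f, m, n)
  "mka" → prefix "mka" already present; 0 new (none)
  "knanmm" → prefix "kn" already present; 4 new (a, n, m, m)
  "ammmkaa" → prefix "am" already present; 5 new (m, m, k, a, a)
  "mafkafnkn" → prefix "m" already present; 8 new (a, f, k, a, f, n, k, n)
  "mnkkfan" → prefix "mn" already present; 5 new (k, k, f, a, n)
  "fnfkmfk" → 7 new (f, n, f, k, m, f, k)
  "aanmmkffa" → prefix "a" already present; 8 new (a, n, m, m, k, f, f, a)
  "mfnm" → prefix "m" already present; 3 new (f, n, m)
  "fmkkmakk" → prefix "f" already present; 7 new (m, k, k, m, a, k, k)
  "mam" → prefix "ma" already present; 1 new (m)
  "mmfn" → prefix "mmf" already present; 1 new (n)
Total nodes = 8 + 3 + 3 + 7 + 8 + 4 + 0 + 4 + 5 + 8 + 5 + 7 + 8 + 3 + 7 + 1 + 1 = 82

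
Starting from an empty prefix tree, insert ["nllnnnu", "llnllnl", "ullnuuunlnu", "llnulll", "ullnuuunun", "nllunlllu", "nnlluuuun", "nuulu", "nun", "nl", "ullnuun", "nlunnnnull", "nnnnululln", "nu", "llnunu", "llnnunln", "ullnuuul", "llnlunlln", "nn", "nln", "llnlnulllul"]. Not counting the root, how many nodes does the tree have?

Trace insertions, counting only characters that open a new branch:
  "nllnnnu" → 7 new (n, l, l, n, n, n, u)
  "llnllnl" → 7 new (l, l, n, l, l, n, l)
  "ullnuuunlnu" → 11 new (u, l, l, n, u, u, u, n, l, n, u)
  "llnulll" → prefix "lln" already present; 4 new (u, l, l, l)
  "ullnuuunun" → prefix "ullnuuun" already present; 2 new (u, n)
  "nllunlllu" → prefix "nll" already present; 6 new (u, n, l, l, l, u)
  "nnlluuuun" → prefix "n" already present; 8 new (n, l, l, u, u, u, u, n)
  "nuulu" → prefix "n" already present; 4 new (u, u, l, u)
  "nun" → prefix "nu" already present; 1 new (n)
  "nl" → prefix "nl" already present; 0 new (none)
  "ullnuun" → prefix "ullnuu" already present; 1 new (n)
  "nlunnnnull" → prefix "nl" already present; 8 new (u, n, n, n, n, u, l, l)
  "nnnnululln" → prefix "nn" already present; 8 new (n, n, u, l, u, l, l, n)
  "nu" → prefix "nu" already present; 0 new (none)
  "llnunu" → prefix "llnu" already present; 2 new (n, u)
  "llnnunln" → prefix "lln" already present; 5 new (n, u, n, l, n)
  "ullnuuul" → prefix "ullnuuu" already present; 1 new (l)
  "llnlunlln" → prefix "llnl" already present; 5 new (u, n, l, l, n)
  "nn" → prefix "nn" already present; 0 new (none)
  "nln" → prefix "nl" already present; 1 new (n)
  "llnlnulllul" → prefix "llnl" already present; 7 new (n, u, l, l, l, u, l)
Total nodes = 7 + 7 + 11 + 4 + 2 + 6 + 8 + 4 + 1 + 0 + 1 + 8 + 8 + 0 + 2 + 5 + 1 + 5 + 0 + 1 + 7 = 88

88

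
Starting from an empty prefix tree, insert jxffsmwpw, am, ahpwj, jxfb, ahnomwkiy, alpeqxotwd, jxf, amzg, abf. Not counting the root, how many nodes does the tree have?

Insert word by word; a character creates a node only if that edge doesn't already exist:
  "jxffsmwpw" → 9 new (j, x, f, f, s, m, w, p, w)
  "am" → 2 new (a, m)
  "ahpwj" → prefix "a" already present; 4 new (h, p, w, j)
  "jxfb" → prefix "jxf" already present; 1 new (b)
  "ahnomwkiy" → prefix "ah" already present; 7 new (n, o, m, w, k, i, y)
  "alpeqxotwd" → prefix "a" already present; 9 new (l, p, e, q, x, o, t, w, d)
  "jxf" → prefix "jxf" already present; 0 new (none)
  "amzg" → prefix "am" already present; 2 new (z, g)
  "abf" → prefix "a" already present; 2 new (b, f)
Total nodes = 9 + 2 + 4 + 1 + 7 + 9 + 0 + 2 + 2 = 36

36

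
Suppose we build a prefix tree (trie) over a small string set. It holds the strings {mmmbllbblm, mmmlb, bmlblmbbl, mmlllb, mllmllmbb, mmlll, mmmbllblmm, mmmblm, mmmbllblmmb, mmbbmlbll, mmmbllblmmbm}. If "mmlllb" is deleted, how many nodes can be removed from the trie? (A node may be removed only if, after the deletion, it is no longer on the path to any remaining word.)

1

After clearing the end-marker at "mmlllb", prune upward until reaching a node still needed by another word.
The suffix "b" (1 node) is used only by "mmlllb"; "mmlll" is itself a stored word, so pruning stops there.
Nodes removed: 1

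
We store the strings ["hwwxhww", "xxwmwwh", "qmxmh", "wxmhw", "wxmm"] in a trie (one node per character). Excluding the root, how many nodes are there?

25

Trace insertions, counting only characters that open a new branch:
  "hwwxhww" → 7 new (h, w, w, x, h, w, w)
  "xxwmwwh" → 7 new (x, x, w, m, w, w, h)
  "qmxmh" → 5 new (q, m, x, m, h)
  "wxmhw" → 5 new (w, x, m, h, w)
  "wxmm" → prefix "wxm" already present; 1 new (m)
Total nodes = 7 + 7 + 5 + 5 + 1 = 25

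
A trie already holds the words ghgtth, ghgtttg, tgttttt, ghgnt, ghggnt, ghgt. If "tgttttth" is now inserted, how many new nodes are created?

"tgttttt" is already a path in the trie; the remaining "h" must be added.
So 8 − 7 = 1 new nodes.

1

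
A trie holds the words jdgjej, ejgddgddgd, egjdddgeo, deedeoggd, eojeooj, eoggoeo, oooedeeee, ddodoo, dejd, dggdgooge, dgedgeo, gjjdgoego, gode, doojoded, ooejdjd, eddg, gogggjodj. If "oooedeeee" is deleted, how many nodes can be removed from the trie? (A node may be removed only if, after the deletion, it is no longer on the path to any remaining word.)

7

A node on "oooedeeee"'s path can go only if nothing else ends at it or branches off below it.
The suffix "oedeeee" (7 nodes) is used only by "oooedeeee"; the node for "oo" still has the child "e", so pruning stops there.
Nodes removed: 7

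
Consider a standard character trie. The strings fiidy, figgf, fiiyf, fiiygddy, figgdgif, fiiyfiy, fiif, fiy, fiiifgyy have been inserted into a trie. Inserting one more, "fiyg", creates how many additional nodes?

1

"fiy" is already a path in the trie; the remaining "g" must be added.
New nodes needed: |"fiyg"| − 3 = 4 − 3 = 1.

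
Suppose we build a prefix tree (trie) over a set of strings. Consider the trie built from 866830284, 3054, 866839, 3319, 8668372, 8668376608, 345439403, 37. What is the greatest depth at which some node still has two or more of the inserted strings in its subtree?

6

The deepest shared node is where two words last agree before diverging.
"8668372" and "8668376608" agree on "866837" (6 characters) before diverging; nothing deeper is shared.
Longest shared-prefix length: 6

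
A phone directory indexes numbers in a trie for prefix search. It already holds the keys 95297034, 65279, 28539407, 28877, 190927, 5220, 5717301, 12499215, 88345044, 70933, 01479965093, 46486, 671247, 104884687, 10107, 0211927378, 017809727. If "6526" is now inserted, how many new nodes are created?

Walking "6526" from the root, the first 3 characters ("652") follow existing edges; "6" is the first miss.
So 4 − 3 = 1 new nodes.

1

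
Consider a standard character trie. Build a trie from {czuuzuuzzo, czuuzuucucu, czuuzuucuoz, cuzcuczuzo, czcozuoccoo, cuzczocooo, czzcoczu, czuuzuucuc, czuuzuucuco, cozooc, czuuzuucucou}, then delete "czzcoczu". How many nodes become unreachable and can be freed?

6

A node on "czzcoczu"'s path can go only if nothing else ends at it or branches off below it.
The suffix "zcoczu" (6 nodes) is used only by "czzcoczu"; the node for "cz" still has the child "u", so pruning stops there.
Nodes removed: 6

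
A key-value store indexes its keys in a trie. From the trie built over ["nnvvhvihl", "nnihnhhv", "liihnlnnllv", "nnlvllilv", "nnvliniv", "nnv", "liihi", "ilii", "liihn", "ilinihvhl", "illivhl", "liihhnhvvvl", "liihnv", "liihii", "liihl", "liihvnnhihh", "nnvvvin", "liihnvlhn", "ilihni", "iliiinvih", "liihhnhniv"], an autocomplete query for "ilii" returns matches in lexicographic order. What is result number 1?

DFS of the "ilii" subtree visits, in order: "ilii", "iliiinvih"
The 1st is ilii.

ilii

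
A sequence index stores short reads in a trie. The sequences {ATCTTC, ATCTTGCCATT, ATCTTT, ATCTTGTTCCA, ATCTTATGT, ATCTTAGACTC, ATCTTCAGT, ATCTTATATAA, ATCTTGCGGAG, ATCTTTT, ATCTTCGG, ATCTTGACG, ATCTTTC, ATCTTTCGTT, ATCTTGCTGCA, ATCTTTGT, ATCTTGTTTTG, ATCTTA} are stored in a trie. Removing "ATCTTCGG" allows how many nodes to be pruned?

2

A node on "ATCTTCGG"'s path can go only if nothing else ends at it or branches off below it.
The suffix "GG" (2 nodes) is used only by "ATCTTCGG"; the node for "ATCTTC" still has the child "A", so pruning stops there.
Nodes removed: 2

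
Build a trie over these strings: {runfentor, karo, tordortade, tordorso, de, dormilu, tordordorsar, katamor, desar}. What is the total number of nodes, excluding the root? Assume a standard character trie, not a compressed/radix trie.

47

Insert word by word; a character creates a node only if that edge doesn't already exist:
  "runfentor" → 9 new (r, u, n, f, e, n, t, o, r)
  "karo" → 4 new (k, a, r, o)
  "tordortade" → 10 new (t, o, r, d, o, r, t, a, d, e)
  "tordorso" → prefix "tordor" already present; 2 new (s, o)
  "de" → 2 new (d, e)
  "dormilu" → prefix "d" already present; 6 new (o, r, m, i, l, u)
  "tordordorsar" → prefix "tordor" already present; 6 new (d, o, r, s, a, r)
  "katamor" → prefix "ka" already present; 5 new (t, a, m, o, r)
  "desar" → prefix "de" already present; 3 new (s, a, r)
Total nodes = 9 + 4 + 10 + 2 + 2 + 6 + 6 + 5 + 3 = 47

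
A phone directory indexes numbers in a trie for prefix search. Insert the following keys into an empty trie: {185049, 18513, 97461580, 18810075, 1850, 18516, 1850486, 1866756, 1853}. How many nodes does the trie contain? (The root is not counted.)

31

Trie structure (* marks end of a word):
(root)
├─ 1
│  └─ 8
│     ├─ 5
│     │  ├─ 0 *
│     │  │  └─ 4
│     │  │     ├─ 8
│     │  │     │  └─ 6 *
│     │  │     └─ 9 *
│     │  ├─ 1
│     │  │  ├─ 3 *
│     │  │  └─ 6 *
│     │  └─ 3 *
│     ├─ 6
│     │  └─ 6
│     │     └─ 7
│     │        └─ 5
│     │           └─ 6 *
│     └─ 8
│        └─ 1
│           └─ 0
│              └─ 0
│                 └─ 7
│                    └─ 5 *
└─ 9
   └─ 7
      └─ 4
         └─ 6
            └─ 1
               └─ 5
                  └─ 8
                     └─ 0 *
Counting every labelled node above: 31.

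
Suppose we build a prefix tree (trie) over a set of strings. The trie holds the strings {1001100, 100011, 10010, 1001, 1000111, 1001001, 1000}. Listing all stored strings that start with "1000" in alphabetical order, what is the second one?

100011

Words with prefix "1000", in lexicographic order: "1000", "100011", "1000111"
The 2nd is 100011.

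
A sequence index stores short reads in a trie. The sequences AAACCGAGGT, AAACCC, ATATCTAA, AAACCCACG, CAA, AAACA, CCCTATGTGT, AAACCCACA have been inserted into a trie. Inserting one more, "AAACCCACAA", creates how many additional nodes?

The longest prefix of "AAACCCACAA" already in the trie is "AAACCCACA" (length 9).
Each of the 1 remaining characters creates one node.

1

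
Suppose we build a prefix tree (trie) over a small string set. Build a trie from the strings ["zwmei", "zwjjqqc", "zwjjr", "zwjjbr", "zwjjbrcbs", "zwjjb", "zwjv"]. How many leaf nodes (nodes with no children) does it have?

5

A leaf is a node with no children — equivalently, the end of a word that is not a proper prefix of any other stored word.
Those words: "zwjjbrcbs", "zwjjqqc", "zwjjr", "zwjv", "zwmei"
Leaf count: 5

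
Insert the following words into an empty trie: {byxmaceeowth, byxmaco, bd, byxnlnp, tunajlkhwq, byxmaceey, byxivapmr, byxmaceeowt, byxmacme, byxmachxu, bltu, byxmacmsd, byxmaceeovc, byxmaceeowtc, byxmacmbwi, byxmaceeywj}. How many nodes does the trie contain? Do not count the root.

Trace insertions, counting only characters that open a new branch:
  "byxmaceeowth" → 12 new (b, y, x, m, a, c, e, e, o, w, t, h)
  "byxmaco" → prefix "byxmac" already present; 1 new (o)
  "bd" → prefix "b" already present; 1 new (d)
  "byxnlnp" → prefix "byx" already present; 4 new (n, l, n, p)
  "tunajlkhwq" → 10 new (t, u, n, a, j, l, k, h, w, q)
  "byxmaceey" → prefix "byxmacee" already present; 1 new (y)
  "byxivapmr" → prefix "byx" already present; 6 new (i, v, a, p, m, r)
  "byxmaceeowt" → prefix "byxmaceeowt" already present; 0 new (none)
  "byxmacme" → prefix "byxmac" already present; 2 new (m, e)
  "byxmachxu" → prefix "byxmac" already present; 3 new (h, x, u)
  "bltu" → prefix "b" already present; 3 new (l, t, u)
  "byxmacmsd" → prefix "byxmacm" already present; 2 new (s, d)
  "byxmaceeovc" → prefix "byxmaceeo" already present; 2 new (v, c)
  "byxmaceeowtc" → prefix "byxmaceeowt" already present; 1 new (c)
  "byxmacmbwi" → prefix "byxmacm" already present; 3 new (b, w, i)
  "byxmaceeywj" → prefix "byxmaceey" already present; 2 new (w, j)
Total nodes = 12 + 1 + 1 + 4 + 10 + 1 + 6 + 0 + 2 + 3 + 3 + 2 + 2 + 1 + 3 + 2 = 53

53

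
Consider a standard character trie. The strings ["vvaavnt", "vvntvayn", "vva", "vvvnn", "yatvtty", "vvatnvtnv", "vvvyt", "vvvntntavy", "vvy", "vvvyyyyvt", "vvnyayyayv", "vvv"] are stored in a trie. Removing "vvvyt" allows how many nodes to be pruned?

A node on "vvvyt"'s path can go only if nothing else ends at it or branches off below it.
The suffix "t" (1 node) is used only by "vvvyt"; the node for "vvvy" still has the child "y", so pruning stops there.
Nodes removed: 1

1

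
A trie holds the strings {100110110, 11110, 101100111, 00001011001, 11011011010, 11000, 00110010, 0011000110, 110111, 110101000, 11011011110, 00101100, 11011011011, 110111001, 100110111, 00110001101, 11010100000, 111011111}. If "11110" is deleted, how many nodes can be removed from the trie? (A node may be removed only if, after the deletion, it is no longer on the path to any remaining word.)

After clearing the end-marker at "11110", prune upward until reaching a node still needed by another word.
The suffix "10" (2 nodes) is used only by "11110"; the node for "111" still has the child "0", so pruning stops there.
Nodes removed: 2

2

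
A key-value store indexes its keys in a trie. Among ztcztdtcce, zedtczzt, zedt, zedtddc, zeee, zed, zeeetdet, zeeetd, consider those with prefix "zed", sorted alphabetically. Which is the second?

Words with prefix "zed", in lexicographic order: "zed", "zedt", "zedtczzt", "zedtddc"
The 2nd is zedt.

zedt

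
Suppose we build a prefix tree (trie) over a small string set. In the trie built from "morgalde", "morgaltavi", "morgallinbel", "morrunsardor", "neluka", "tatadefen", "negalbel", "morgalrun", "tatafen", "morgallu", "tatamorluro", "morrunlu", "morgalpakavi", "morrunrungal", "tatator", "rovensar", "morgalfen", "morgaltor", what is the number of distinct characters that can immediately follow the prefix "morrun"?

Follow the path "morrun" to its node, then look at its outgoing edges.
Distinct next characters after "morrun": l, r, s.
That node has 3 child edges.

3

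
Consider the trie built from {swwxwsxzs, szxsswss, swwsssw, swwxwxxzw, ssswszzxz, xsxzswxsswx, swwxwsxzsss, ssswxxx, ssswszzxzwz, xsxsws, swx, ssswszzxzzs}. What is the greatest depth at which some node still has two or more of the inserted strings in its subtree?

The deepest shared node is where two words last agree before diverging.
e.g. "ssswszzxz" and "ssswszzxzwz" share the prefix "ssswszzxz" of length 9; no pair shares a longer one.
Longest shared-prefix length: 9

9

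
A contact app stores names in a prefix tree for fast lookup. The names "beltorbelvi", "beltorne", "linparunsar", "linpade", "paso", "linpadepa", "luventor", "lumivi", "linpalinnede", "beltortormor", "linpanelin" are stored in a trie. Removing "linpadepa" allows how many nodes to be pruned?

2

A node on "linpadepa"'s path can go only if nothing else ends at it or branches off below it.
The suffix "pa" (2 nodes) is used only by "linpadepa"; "linpade" is itself a stored word, so pruning stops there.
Nodes removed: 2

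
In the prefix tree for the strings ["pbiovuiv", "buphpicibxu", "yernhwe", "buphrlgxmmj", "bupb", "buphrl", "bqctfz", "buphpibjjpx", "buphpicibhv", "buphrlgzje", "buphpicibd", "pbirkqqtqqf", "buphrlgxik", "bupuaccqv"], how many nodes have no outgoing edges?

Leaves are exactly the stored words that no other stored word extends.
Those words: "bqctfz", "bupb", "buphpibjjpx", "buphpicibd", "buphpicibhv", "buphpicibxu", "buphrlgxik", "buphrlgxmmj", "buphrlgzje", "bupuaccqv", "pbiovuiv", "pbirkqqtqqf", "yernhwe"
Leaf count: 13

13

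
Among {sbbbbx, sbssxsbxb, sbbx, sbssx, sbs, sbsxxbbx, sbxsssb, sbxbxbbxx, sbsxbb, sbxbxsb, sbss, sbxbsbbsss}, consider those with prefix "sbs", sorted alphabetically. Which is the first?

sbs

Filter for "sbs…" and sort: "sbs", "sbss", "sbssx", "sbssxsbxb", "sbsxbb", "sbsxxbbx"
The 1st is sbs.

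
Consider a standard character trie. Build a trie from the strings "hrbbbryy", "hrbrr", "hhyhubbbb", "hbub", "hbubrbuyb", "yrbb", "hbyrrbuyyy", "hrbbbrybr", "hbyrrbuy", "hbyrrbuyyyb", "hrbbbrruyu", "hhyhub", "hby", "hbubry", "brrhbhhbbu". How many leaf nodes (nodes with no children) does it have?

Leaves are exactly the stored words that no other stored word extends.
Those words: "brrhbhhbbu", "hbubrbuyb", "hbubry", "hbyrrbuyyyb", "hhyhubbbb", "hrbbbrruyu", "hrbbbrybr", "hrbbbryy", "hrbrr", "yrbb"
Leaf count: 10

10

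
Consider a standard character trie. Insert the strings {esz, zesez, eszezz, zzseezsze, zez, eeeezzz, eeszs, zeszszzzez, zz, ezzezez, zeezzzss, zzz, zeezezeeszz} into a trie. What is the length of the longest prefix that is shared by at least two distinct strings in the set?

4

Equivalently: take the maximum, over all pairs, of their longest common prefix length.
e.g. "zeezezeeszz" and "zeezzzss" share the prefix "zeez" of length 4; no pair shares a longer one.
Longest shared-prefix length: 4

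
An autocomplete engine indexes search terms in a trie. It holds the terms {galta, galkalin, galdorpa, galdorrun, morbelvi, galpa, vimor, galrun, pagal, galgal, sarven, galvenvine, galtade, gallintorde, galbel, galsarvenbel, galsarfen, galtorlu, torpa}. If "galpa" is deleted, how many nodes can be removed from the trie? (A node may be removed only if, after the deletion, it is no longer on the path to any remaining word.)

A node on "galpa"'s path can go only if nothing else ends at it or branches off below it.
The suffix "pa" (2 nodes) is used only by "galpa"; the node for "gal" still has the child "t", so pruning stops there.
Nodes removed: 2

2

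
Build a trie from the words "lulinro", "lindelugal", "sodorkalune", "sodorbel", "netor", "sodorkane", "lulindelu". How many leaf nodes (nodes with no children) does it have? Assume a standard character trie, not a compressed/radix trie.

A leaf is a node with no children — equivalently, the end of a word that is not a proper prefix of any other stored word.
Those words: "lindelugal", "lulindelu", "lulinro", "netor", "sodorbel", "sodorkalune", "sodorkane"
Leaf count: 7

7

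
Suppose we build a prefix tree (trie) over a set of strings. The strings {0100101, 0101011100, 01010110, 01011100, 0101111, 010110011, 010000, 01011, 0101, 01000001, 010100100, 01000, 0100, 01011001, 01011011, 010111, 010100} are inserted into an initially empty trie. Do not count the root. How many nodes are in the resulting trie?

Trace insertions, counting only characters that open a new branch:
  "0100101" → 7 new (0, 1, 0, 0, 1, 0, 1)
  "0101011100" → prefix "010" already present; 7 new (1, 0, 1, 1, 1, 0, 0)
  "01010110" → prefix "0101011" already present; 1 new (0)
  "01011100" → prefix "0101" already present; 4 new (1, 1, 0, 0)
  "0101111" → prefix "010111" already present; 1 new (1)
  "010110011" → prefix "01011" already present; 4 new (0, 0, 1, 1)
  "010000" → prefix "0100" already present; 2 new (0, 0)
  "01011" → prefix "01011" already present; 0 new (none)
  "0101" → prefix "0101" already present; 0 new (none)
  "01000001" → prefix "010000" already present; 2 new (0, 1)
  "010100100" → prefix "01010" already present; 4 new (0, 1, 0, 0)
  "01000" → prefix "01000" already present; 0 new (none)
  "0100" → prefix "0100" already present; 0 new (none)
  "01011001" → prefix "01011001" already present; 0 new (none)
  "01011011" → prefix "010110" already present; 2 new (1, 1)
  "010111" → prefix "010111" already present; 0 new (none)
  "010100" → prefix "010100" already present; 0 new (none)
Total nodes = 7 + 7 + 1 + 4 + 1 + 4 + 2 + 0 + 0 + 2 + 4 + 0 + 0 + 0 + 2 + 0 + 0 = 34

34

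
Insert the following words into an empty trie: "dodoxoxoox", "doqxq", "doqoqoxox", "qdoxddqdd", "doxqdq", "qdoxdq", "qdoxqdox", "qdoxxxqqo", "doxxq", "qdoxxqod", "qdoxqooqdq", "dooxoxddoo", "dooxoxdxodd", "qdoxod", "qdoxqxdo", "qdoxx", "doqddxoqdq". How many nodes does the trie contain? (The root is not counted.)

Trace insertions, counting only characters that open a new branch:
  "dodoxoxoox" → 10 new (d, o, d, o, x, o, x, o, o, x)
  "doqxq" → prefix "do" already present; 3 new (q, x, q)
  "doqoqoxox" → prefix "doq" already present; 6 new (o, q, o, x, o, x)
  "qdoxddqdd" → 9 new (q, d, o, x, d, d, q, d, d)
  "doxqdq" → prefix "do" already present; 4 new (x, q, d, q)
  "qdoxdq" → prefix "qdoxd" already present; 1 new (q)
  "qdoxqdox" → prefix "qdox" already present; 4 new (q, d, o, x)
  "qdoxxxqqo" → prefix "qdox" already present; 5 new (x, x, q, q, o)
  "doxxq" → prefix "dox" already present; 2 new (x, q)
  "qdoxxqod" → prefix "qdoxx" already present; 3 new (q, o, d)
  "qdoxqooqdq" → prefix "qdoxq" already present; 5 new (o, o, q, d, q)
  "dooxoxddoo" → prefix "do" already present; 8 new (o, x, o, x, d, d, o, o)
  "dooxoxdxodd" → prefix "dooxoxd" already present; 4 new (x, o, d, d)
  "qdoxod" → prefix "qdox" already present; 2 new (o, d)
  "qdoxqxdo" → prefix "qdoxq" already present; 3 new (x, d, o)
  "qdoxx" → prefix "qdoxx" already present; 0 new (none)
  "doqddxoqdq" → prefix "doq" already present; 7 new (d, d, x, o, q, d, q)
Total nodes = 10 + 3 + 6 + 9 + 4 + 1 + 4 + 5 + 2 + 3 + 5 + 8 + 4 + 2 + 3 + 0 + 7 = 76

76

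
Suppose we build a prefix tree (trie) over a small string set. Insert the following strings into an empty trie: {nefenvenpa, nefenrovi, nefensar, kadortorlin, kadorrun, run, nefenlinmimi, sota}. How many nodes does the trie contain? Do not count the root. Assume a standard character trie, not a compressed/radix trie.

45

For each word, the new-node count is its length minus the longest prefix already in the trie:
  "nefenvenpa" → 10 new (n, e, f, e, n, v, e, n, p, a)
  "nefenrovi" → prefix "nefen" already present; 4 new (r, o, v, i)
  "nefensar" → prefix "nefen" already present; 3 new (s, a, r)
  "kadortorlin" → 11 new (k, a, d, o, r, t, o, r, l, i, n)
  "kadorrun" → prefix "kador" already present; 3 new (r, u, n)
  "run" → 3 new (r, u, n)
  "nefenlinmimi" → prefix "nefen" already present; 7 new (l, i, n, m, i, m, i)
  "sota" → 4 new (s, o, t, a)
Total nodes = 10 + 4 + 3 + 11 + 3 + 3 + 7 + 4 = 45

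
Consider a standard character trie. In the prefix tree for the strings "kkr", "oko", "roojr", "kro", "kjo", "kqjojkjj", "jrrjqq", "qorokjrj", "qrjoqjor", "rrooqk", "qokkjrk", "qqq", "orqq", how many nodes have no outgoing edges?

13

A leaf is a node with no children — equivalently, the end of a word that is not a proper prefix of any other stored word.
Those words: "jrrjqq", "kjo", "kkr", "kqjojkjj", "kro", "oko", "orqq", "qokkjrk", "qorokjrj", "qqq", "qrjoqjor", "roojr", "rrooqk"
Leaf count: 13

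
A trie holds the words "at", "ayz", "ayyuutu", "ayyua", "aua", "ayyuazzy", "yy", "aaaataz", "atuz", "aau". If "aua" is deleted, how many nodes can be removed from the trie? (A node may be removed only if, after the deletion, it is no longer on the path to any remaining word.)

Walk "aua" from the leaf back toward the root, removing each node that no remaining word uses.
The suffix "ua" (2 nodes) is used only by "aua"; the node for "a" still has the child "t", so pruning stops there.
Nodes removed: 2

2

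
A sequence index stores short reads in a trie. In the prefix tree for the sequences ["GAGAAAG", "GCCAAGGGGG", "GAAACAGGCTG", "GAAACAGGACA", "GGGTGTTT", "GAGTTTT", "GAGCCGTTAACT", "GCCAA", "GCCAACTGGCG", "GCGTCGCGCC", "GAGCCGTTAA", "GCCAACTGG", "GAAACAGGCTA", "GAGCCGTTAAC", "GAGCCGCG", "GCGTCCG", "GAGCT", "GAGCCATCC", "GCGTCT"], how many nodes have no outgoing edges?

A leaf is a node with no children — equivalently, the end of a word that is not a proper prefix of any other stored word.
Those words: "GAAACAGGACA", "GAAACAGGCTA", "GAAACAGGCTG", "GAGAAAG", "GAGCCATCC", "GAGCCGCG", "GAGCCGTTAACT", "GAGCT", "GAGTTTT", "GCCAACTGGCG", "GCCAAGGGGG", "GCGTCCG", "GCGTCGCGCC", "GCGTCT", "GGGTGTTT"
Leaf count: 15

15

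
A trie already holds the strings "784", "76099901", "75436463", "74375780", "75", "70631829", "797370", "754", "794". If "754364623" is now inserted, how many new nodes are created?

2

The longest prefix of "754364623" already in the trie is "7543646" (length 7).
Each of the 2 remaining characters creates one node.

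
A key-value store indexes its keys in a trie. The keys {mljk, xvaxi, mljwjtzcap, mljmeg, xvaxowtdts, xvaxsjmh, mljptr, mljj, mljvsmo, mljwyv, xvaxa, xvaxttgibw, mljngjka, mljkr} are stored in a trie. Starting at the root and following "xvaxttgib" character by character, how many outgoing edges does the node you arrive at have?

1

Walk "xvaxttgib" from the root, arriving at one node.
Distinct next characters after "xvaxttgib": w.
That node has 1 child edge.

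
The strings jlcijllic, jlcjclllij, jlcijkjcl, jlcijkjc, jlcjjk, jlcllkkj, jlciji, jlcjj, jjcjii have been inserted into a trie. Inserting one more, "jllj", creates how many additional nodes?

"jl" is already a path in the trie; the remaining "lj" must be added.
So 4 − 2 = 2 new nodes.

2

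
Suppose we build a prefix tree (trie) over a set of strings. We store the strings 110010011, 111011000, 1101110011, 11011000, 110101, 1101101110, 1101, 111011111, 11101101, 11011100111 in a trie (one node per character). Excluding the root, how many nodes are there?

Trace insertions, counting only characters that open a new branch:
  "110010011" → 9 new (1, 1, 0, 0, 1, 0, 0, 1, 1)
  "111011000" → prefix "11" already present; 7 new (1, 0, 1, 1, 0, 0, 0)
  "1101110011" → prefix "110" already present; 7 new (1, 1, 1, 0, 0, 1, 1)
  "11011000" → prefix "11011" already present; 3 new (0, 0, 0)
  "110101" → prefix "1101" already present; 2 new (0, 1)
  "1101101110" → prefix "110110" already present; 4 new (1, 1, 1, 0)
  "1101" → prefix "1101" already present; 0 new (none)
  "111011111" → prefix "111011" already present; 3 new (1, 1, 1)
  "11101101" → prefix "1110110" already present; 1 new (1)
  "11011100111" → prefix "1101110011" already present; 1 new (1)
Total nodes = 9 + 7 + 7 + 3 + 2 + 4 + 0 + 3 + 1 + 1 = 37

37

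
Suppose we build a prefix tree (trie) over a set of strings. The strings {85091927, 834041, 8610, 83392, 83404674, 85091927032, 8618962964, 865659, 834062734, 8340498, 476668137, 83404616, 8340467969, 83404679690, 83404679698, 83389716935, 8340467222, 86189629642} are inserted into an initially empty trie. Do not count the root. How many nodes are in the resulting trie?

71

Insert word by word; a character creates a node only if that edge doesn't already exist:
  "85091927" → 8 new (8, 5, 0, 9, 1, 9, 2, 7)
  "834041" → prefix "8" already present; 5 new (3, 4, 0, 4, 1)
  "8610" → prefix "8" already present; 3 new (6, 1, 0)
  "83392" → prefix "83" already present; 3 new (3, 9, 2)
  "83404674" → prefix "83404" already present; 3 new (6, 7, 4)
  "85091927032" → prefix "85091927" already present; 3 new (0, 3, 2)
  "8618962964" → prefix "861" already present; 7 new (8, 9, 6, 2, 9, 6, 4)
  "865659" → prefix "86" already present; 4 new (5, 6, 5, 9)
  "834062734" → prefix "8340" already present; 5 new (6, 2, 7, 3, 4)
  "8340498" → prefix "83404" already present; 2 new (9, 8)
  "476668137" → 9 new (4, 7, 6, 6, 6, 8, 1, 3, 7)
  "83404616" → prefix "834046" already present; 2 new (1, 6)
  "8340467969" → prefix "8340467" already present; 3 new (9, 6, 9)
  "83404679690" → prefix "8340467969" already present; 1 new (0)
  "83404679698" → prefix "8340467969" already present; 1 new (8)
  "83389716935" → prefix "833" already present; 8 new (8, 9, 7, 1, 6, 9, 3, 5)
  "8340467222" → prefix "8340467" already present; 3 new (2, 2, 2)
  "86189629642" → prefix "8618962964" already present; 1 new (2)
Total nodes = 8 + 5 + 3 + 3 + 3 + 3 + 7 + 4 + 5 + 2 + 9 + 2 + 3 + 1 + 1 + 8 + 3 + 1 = 71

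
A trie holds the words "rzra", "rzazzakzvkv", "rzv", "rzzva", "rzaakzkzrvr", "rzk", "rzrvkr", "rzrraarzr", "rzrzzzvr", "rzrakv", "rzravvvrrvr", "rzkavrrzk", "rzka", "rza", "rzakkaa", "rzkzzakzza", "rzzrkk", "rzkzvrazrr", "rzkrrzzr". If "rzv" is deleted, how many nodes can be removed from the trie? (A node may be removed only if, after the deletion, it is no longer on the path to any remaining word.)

Walk "rzv" from the leaf back toward the root, removing each node that no remaining word uses.
The suffix "v" (1 node) is used only by "rzv"; the node for "rz" still has the child "r", so pruning stops there.
Nodes removed: 1

1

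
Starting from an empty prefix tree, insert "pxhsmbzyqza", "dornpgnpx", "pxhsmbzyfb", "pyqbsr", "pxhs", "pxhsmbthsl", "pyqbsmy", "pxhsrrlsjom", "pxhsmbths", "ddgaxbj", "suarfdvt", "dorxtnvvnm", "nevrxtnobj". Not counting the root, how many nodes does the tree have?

71

Trace insertions, counting only characters that open a new branch:
  "pxhsmbzyqza" → 11 new (p, x, h, s, m, b, z, y, q, z, a)
  "dornpgnpx" → 9 new (d, o, r, n, p, g, n, p, x)
  "pxhsmbzyfb" → prefix "pxhsmbzy" already present; 2 new (f, b)
  "pyqbsr" → prefix "p" already present; 5 new (y, q, b, s, r)
  "pxhs" → prefix "pxhs" already present; 0 new (none)
  "pxhsmbthsl" → prefix "pxhsmb" already present; 4 new (t, h, s, l)
  "pyqbsmy" → prefix "pyqbs" already present; 2 new (m, y)
  "pxhsrrlsjom" → prefix "pxhs" already present; 7 new (r, r, l, s, j, o, m)
  "pxhsmbths" → prefix "pxhsmbths" already present; 0 new (none)
  "ddgaxbj" → prefix "d" already present; 6 new (d, g, a, x, b, j)
  "suarfdvt" → 8 new (s, u, a, r, f, d, v, t)
  "dorxtnvvnm" → prefix "dor" already present; 7 new (x, t, n, v, v, n, m)
  "nevrxtnobj" → 10 new (n, e, v, r, x, t, n, o, b, j)
Total nodes = 11 + 9 + 2 + 5 + 0 + 4 + 2 + 7 + 0 + 6 + 8 + 7 + 10 = 71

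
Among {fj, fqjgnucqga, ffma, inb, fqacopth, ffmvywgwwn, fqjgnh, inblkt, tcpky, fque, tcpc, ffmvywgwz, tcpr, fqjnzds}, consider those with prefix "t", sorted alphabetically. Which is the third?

tcpr

Filter for "t…" and sort: "tcpc", "tcpky", "tcpr"
Position 3: tcpr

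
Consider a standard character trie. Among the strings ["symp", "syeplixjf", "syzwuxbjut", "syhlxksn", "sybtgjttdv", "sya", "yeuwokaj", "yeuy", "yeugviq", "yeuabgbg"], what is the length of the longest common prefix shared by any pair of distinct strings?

3

The deepest shared node is where two words last agree before diverging.
e.g. "yeuabgbg" and "yeugviq" share the prefix "yeu" of length 3; no pair shares a longer one.
Longest shared-prefix length: 3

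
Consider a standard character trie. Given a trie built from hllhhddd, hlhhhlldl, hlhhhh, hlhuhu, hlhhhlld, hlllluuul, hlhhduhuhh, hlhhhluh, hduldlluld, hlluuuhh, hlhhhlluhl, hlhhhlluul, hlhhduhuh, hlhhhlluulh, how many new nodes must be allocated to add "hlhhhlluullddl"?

Walking "hlhhhlluullddl" from the root, the first 10 characters ("hlhhhlluul") follow existing edges; "l" is the first miss.
New nodes needed: |"hlhhhlluullddl"| − 10 = 14 − 10 = 4.

4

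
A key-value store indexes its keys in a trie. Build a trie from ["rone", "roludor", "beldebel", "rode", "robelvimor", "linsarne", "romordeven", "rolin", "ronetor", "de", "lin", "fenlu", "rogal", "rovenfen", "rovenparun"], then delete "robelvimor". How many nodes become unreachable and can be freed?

After clearing the end-marker at "robelvimor", prune upward until reaching a node still needed by another word.
The suffix "belvimor" (8 nodes) is used only by "robelvimor"; the node for "ro" still has the child "n", so pruning stops there.
Nodes removed: 8

8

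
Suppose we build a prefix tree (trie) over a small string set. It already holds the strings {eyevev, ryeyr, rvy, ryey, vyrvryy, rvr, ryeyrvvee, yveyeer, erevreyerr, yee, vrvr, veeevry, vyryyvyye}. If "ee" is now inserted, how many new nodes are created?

1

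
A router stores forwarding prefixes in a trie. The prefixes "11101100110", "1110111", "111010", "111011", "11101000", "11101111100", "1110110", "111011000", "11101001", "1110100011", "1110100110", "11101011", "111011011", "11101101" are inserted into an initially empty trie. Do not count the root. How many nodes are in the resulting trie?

Trie structure (* marks end of a word):
(root)
└─ 1
   └─ 1
      └─ 1
         └─ 0
            └─ 1
               ├─ 0 *
               │  ├─ 0
               │  │  ├─ 0 *
               │  │  │  └─ 1
               │  │  │     └─ 1 *
               │  │  └─ 1 *
               │  │     └─ 1
               │  │        └─ 0 *
               │  └─ 1
               │     └─ 1 *
               └─ 1 *
                  ├─ 0 *
                  │  ├─ 0
                  │  │  ├─ 0 *
                  │  │  └─ 1
                  │  │     └─ 1
                  │  │        └─ 0 *
                  │  └─ 1 *
                  │     └─ 1 *
                  └─ 1 *
                     └─ 1
                        └─ 1
                           └─ 0
                              └─ 0 *
Counting every labelled node above: 29.

29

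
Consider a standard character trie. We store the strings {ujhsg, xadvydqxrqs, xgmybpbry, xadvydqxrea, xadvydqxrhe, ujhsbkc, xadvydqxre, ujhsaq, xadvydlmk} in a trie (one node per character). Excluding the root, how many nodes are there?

Trie structure (* marks end of a word):
(root)
├─ u
│  └─ j
│     └─ h
│        └─ s
│           ├─ a
│           │  └─ q *
│           ├─ b
│           │  └─ k
│           │     └─ c *
│           └─ g *
└─ x
   ├─ a
   │  └─ d
   │     └─ v
   │        └─ y
   │           └─ d
   │              ├─ l
   │              │  └─ m
   │              │     └─ k *
   │              └─ q
   │                 └─ x
   │                    └─ r
   │                       ├─ e *
   │                       │  └─ a *
   │                       ├─ h
   │                       │  └─ e *
   │                       └─ q
   │                          └─ s *
   └─ g
      └─ m
         └─ y
            └─ b
               └─ p
                  └─ b
                     └─ r
                        └─ y *
Counting every labelled node above: 36.

36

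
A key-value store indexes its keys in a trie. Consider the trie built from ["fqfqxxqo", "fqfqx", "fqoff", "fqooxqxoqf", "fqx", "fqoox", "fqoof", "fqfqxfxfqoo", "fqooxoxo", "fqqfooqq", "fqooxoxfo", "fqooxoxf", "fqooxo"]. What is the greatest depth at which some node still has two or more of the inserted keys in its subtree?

Equivalently: take the maximum, over all pairs, of their longest common prefix length.
e.g. "fqooxoxf" and "fqooxoxfo" share the prefix "fqooxoxf" of length 8; no pair shares a longer one.
Longest shared-prefix length: 8

8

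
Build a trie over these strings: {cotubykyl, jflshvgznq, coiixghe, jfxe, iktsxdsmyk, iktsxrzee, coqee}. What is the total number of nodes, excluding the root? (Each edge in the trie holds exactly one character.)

Trace insertions, counting only characters that open a new branch:
  "cotubykyl" → 9 new (c, o, t, u, b, y, k, y, l)
  "jflshvgznq" → 10 new (j, f, l, s, h, v, g, z, n, q)
  "coiixghe" → prefix "co" already present; 6 new (i, i, x, g, h, e)
  "jfxe" → prefix "jf" already present; 2 new (x, e)
  "iktsxdsmyk" → 10 new (i, k, t, s, x, d, s, m, y, k)
  "iktsxrzee" → prefix "iktsx" already present; 4 new (r, z, e, e)
  "coqee" → prefix "co" already present; 3 new (q, e, e)
Total nodes = 9 + 10 + 6 + 2 + 10 + 4 + 3 = 44

44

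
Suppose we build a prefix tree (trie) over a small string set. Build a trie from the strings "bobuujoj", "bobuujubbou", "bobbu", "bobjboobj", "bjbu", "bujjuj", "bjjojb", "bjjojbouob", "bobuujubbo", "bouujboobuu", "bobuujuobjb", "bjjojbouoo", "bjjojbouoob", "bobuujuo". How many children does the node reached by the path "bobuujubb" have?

Follow the path "bobuujubb" to its node, then look at its outgoing edges.
Characters that immediately follow "bobuujubb" among the stored strings: {o}.
That node has 1 child edge.

1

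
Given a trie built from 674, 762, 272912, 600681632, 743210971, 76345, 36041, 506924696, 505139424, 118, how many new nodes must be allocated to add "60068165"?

"6006816" is already a path in the trie; the remaining "5" must be added.
So 8 − 7 = 1 new nodes.

1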